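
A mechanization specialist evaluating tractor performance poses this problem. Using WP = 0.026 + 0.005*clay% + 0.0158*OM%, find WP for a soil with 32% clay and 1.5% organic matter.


WP = 0.026 + 0.005*32 + 0.0158*1.5
   = 0.026 + 0.1600 + 0.0237
   = 0.2097


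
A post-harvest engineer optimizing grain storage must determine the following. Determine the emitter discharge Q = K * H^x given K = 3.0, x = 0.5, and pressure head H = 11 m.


Q = K * H^x
  = 3.0 * 11^0.5
  = 3.0 * 3.3166
  = 9.95 L/h


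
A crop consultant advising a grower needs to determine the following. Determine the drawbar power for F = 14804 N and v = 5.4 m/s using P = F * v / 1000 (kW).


P = F * v / 1000
  = 14804 * 5.4 / 1000
  = 79941.60 / 1000
  = 79.94 kW


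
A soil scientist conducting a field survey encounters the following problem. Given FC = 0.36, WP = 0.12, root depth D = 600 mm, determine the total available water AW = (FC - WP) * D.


AW = (FC - WP) * D
   = (0.36 - 0.12) * 600
   = 0.24 * 600
   = 144 mm


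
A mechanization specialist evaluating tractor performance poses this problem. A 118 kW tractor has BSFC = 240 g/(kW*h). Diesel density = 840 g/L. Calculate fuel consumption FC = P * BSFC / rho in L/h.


FC = P * BSFC / rho_fuel
   = 118 * 240 / 840
   = 28320 / 840
   = 33.71 L/h


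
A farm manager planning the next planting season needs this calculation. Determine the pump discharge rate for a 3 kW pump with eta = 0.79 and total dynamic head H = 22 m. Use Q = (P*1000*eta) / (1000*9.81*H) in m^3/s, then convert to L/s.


Q = (P * 1000 * eta) / (rho * g * H)
  = (3 * 1000 * 0.79) / (1000 * 9.81 * 22)
  = 2370 / 215820
  = 0.01098 m^3/s = 10.98 L/s


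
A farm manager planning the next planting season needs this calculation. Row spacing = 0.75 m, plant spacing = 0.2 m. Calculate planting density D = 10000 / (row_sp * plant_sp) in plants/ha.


D = 10000 / (row_sp * plant_sp)
  = 10000 / (0.75 * 0.2)
  = 10000 / 0.1500
  = 66666.67 plants/ha


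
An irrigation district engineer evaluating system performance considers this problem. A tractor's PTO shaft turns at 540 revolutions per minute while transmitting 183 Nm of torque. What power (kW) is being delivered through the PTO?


P = 2*pi*n*T / 60000
  = 2*pi * 540 * 183 / 60000
  = 620904.37 / 60000
  = 10.35 kW


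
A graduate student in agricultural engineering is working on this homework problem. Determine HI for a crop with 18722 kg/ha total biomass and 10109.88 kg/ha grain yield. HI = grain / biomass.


HI = grain_yield / biomass
   = 10109.88 / 18722
   = 0.54


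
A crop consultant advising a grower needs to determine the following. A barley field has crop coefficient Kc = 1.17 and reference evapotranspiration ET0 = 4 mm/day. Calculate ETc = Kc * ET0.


ETc = Kc * ET0
    = 1.17 * 4
    = 4.68 mm/day


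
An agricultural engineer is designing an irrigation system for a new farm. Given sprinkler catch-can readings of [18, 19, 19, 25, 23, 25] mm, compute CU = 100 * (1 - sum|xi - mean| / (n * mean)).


xbar = 129 / 6 = 21.500
sum|xi - xbar| = 17
CU = 100 * (1 - 17 / (6 * 21.500))
   = 100 * (1 - 0.1318)
   = 86.82%


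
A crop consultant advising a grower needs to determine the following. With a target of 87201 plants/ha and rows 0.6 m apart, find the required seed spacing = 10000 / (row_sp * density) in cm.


spacing = 10000 / (row_sp * density)
        = 10000 / (0.6 * 87201)
        = 10000 / 52320.60
        = 0.19113 m = 19.11 cm


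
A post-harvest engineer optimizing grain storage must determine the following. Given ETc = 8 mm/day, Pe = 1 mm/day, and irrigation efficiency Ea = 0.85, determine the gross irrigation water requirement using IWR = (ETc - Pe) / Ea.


IWR = (ETc - Pe) / Ea
    = (8 - 1) / 0.85
    = 7 / 0.85
    = 8.24 mm/day


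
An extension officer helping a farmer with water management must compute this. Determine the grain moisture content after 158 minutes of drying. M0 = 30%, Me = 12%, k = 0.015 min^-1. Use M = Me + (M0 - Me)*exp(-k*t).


M = Me + (M0 - Me) * e^(-k*t)
  = 12 + (30 - 12) * e^(-0.015*158)
  = 12 + 18 * e^(-2.370)
  = 12 + 18 * 0.09348
  = 12 + 1.6827
  = 13.68%


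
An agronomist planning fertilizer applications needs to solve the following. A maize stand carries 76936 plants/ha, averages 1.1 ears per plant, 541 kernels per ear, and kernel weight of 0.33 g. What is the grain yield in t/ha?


Y = density * ears * kernels * kw
  = 76936 * 1.1 * 541 * 0.33 g/ha
  = 15108922.49 g/ha
  = 15108.92 kg/ha = 15.11 t/ha


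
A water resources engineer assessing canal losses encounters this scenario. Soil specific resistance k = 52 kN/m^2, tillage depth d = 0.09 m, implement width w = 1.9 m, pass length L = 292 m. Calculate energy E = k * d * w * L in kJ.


E = k * d * w * L
  = 52 * 0.09 * 1.9 * 292
  = 2596.46 kJ


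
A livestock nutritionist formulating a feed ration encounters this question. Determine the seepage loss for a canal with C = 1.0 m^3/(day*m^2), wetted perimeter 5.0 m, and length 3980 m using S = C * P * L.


S = C * P * L
  = 1.0 * 5.0 * 3980
  = 19900 m^3/day


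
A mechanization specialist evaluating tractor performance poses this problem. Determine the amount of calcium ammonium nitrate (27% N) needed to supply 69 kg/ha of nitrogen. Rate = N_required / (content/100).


Rate = N_required / (N_content / 100)
     = 69 / (27 / 100)
     = 69 / 0.27
     = 255.56 kg/ha


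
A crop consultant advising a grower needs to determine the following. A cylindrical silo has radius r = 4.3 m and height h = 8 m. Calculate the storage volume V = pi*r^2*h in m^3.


V = pi * r^2 * h
  = pi * 4.3^2 * 8
  = pi * 18.49 * 8
  = 464.70 m^3


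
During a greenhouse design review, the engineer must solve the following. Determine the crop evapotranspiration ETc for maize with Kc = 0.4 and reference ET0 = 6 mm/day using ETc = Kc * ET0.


ETc = Kc * ET0
    = 0.4 * 6
    = 2.40 mm/day


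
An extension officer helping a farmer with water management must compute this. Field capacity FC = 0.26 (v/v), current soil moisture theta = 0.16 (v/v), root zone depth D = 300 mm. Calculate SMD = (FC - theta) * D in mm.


SMD = (FC - theta) * D
    = (0.26 - 0.16) * 300
    = 0.100 * 300
    = 30 mm


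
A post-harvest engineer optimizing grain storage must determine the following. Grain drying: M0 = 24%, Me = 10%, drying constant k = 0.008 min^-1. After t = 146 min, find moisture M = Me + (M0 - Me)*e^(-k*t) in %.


M = Me + (M0 - Me) * e^(-k*t)
  = 10 + (24 - 10) * e^(-0.008*146)
  = 10 + 14 * e^(-1.168)
  = 10 + 14 * 0.31099
  = 10 + 4.3538
  = 14.35%


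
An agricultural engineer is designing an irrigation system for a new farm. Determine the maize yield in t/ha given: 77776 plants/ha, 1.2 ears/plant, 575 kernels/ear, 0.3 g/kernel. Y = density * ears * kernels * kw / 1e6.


Y = density * ears * kernels * kw
  = 77776 * 1.2 * 575 * 0.3 g/ha
  = 16099632 g/ha
  = 16099.63 kg/ha = 16.10 t/ha


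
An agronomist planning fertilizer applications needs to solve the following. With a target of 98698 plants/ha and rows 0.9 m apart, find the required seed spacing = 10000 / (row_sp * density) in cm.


spacing = 10000 / (row_sp * density)
        = 10000 / (0.9 * 98698)
        = 10000 / 88828.20
        = 0.11258 m = 11.26 cm


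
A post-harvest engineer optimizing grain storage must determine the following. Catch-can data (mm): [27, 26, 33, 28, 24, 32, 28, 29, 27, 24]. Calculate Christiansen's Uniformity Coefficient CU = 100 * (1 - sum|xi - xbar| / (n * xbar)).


xbar = 278 / 10 = 27.800
sum|xi - xbar| = 22
CU = 100 * (1 - 22 / (10 * 27.800))
   = 100 * (1 - 0.0791)
   = 92.09%


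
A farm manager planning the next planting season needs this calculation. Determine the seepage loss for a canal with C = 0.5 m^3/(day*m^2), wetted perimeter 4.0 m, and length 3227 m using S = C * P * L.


S = C * P * L
  = 0.5 * 4.0 * 3227
  = 6454 m^3/day


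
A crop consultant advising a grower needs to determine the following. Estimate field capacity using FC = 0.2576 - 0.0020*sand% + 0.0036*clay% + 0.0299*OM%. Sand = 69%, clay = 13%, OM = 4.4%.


FC = 0.2576 - 0.0020*69 + 0.0036*13 + 0.0299*4.4
   = 0.2576 - 0.1380 + 0.0468 + 0.1316
   = 0.2980


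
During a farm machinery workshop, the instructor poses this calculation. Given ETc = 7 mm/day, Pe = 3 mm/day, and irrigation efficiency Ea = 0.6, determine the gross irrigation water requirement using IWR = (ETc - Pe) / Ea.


IWR = (ETc - Pe) / Ea
    = (7 - 3) / 0.6
    = 4 / 0.6
    = 6.67 mm/day


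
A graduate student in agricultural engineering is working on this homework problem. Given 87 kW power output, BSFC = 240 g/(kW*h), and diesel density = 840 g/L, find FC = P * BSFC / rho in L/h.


FC = P * BSFC / rho_fuel
   = 87 * 240 / 840
   = 20880 / 840
   = 24.86 L/h


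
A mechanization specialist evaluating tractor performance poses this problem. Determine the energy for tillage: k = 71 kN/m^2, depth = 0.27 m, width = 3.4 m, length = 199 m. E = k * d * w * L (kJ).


E = k * d * w * L
  = 71 * 0.27 * 3.4 * 199
  = 12970.42 kJ


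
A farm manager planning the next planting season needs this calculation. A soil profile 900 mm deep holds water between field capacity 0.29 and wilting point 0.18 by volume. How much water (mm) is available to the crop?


AW = (FC - WP) * D
   = (0.29 - 0.18) * 900
   = 0.11 * 900
   = 99 mm


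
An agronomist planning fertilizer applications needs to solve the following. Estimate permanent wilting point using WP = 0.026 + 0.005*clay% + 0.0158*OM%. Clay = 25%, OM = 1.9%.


WP = 0.026 + 0.005*25 + 0.0158*1.9
   = 0.026 + 0.1250 + 0.0300
   = 0.1810


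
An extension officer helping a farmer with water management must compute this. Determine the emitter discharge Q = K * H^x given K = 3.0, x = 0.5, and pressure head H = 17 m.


Q = K * H^x
  = 3.0 * 17^0.5
  = 3.0 * 4.1231
  = 12.37 L/h


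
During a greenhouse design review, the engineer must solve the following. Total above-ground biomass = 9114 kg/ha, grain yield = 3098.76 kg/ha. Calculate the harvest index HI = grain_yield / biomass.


HI = grain_yield / biomass
   = 3098.76 / 9114
   = 0.34


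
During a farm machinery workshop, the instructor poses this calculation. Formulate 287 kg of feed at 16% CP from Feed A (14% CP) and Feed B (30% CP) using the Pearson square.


parts_A = CP_b - target = 30 - 16 = 14
parts_B = target - CP_a = 16 - 14 = 2
total_parts = 14 + 2 = 16
Feed A = 287 * 14 / 16 = 251.13 kg
Feed B = 287 * 2 / 16 = 35.88 kg

251.13 kg


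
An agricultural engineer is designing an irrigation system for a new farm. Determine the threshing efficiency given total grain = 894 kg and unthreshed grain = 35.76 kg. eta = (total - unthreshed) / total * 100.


eta = (total - unthreshed) / total * 100
    = (894 - 35.76) / 894 * 100
    = 858.24 / 894 * 100
    = 96%


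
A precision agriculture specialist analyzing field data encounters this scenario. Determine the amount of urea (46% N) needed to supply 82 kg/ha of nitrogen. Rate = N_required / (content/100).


Rate = N_required / (N_content / 100)
     = 82 / (46 / 100)
     = 82 / 0.46
     = 178.26 kg/ha


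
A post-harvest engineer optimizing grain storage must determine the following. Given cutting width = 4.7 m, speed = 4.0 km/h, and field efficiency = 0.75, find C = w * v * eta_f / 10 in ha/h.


C = w * v * eta_f / 10
  = 4.7 * 4.0 * 0.75 / 10
  = 14.10 / 10
  = 1.41 ha/h


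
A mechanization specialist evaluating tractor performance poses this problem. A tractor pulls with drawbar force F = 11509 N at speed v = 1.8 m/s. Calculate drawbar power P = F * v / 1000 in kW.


P = F * v / 1000
  = 11509 * 1.8 / 1000
  = 20716.20 / 1000
  = 20.72 kW


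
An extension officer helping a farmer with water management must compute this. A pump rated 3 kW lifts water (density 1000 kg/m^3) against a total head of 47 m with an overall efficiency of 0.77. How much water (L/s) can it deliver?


Q = (P * 1000 * eta) / (rho * g * H)
  = (3 * 1000 * 0.77) / (1000 * 9.81 * 47)
  = 2310 / 461070
  = 0.00501 m^3/s = 5.01 L/s


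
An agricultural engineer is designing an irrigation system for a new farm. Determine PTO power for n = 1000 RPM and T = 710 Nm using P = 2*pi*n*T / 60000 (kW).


P = 2*pi*n*T / 60000
  = 2*pi * 1000 * 710 / 60000
  = 4461061.57 / 60000
  = 74.35 kW


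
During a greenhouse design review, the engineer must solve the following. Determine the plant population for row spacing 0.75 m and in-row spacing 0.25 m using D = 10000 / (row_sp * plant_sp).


D = 10000 / (row_sp * plant_sp)
  = 10000 / (0.75 * 0.25)
  = 10000 / 0.1875
  = 53333.33 plants/ha


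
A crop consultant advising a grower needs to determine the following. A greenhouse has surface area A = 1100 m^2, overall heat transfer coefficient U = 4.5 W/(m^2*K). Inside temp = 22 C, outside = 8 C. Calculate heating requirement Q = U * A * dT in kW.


dT = 22 - (8) = 14 K
Q = U * A * dT
  = 4.5 * 1100 * 14
  = 69300 W = 69.30 kW


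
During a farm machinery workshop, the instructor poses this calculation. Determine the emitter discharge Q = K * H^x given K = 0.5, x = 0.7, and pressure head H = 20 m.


Q = K * H^x
  = 0.5 * 20^0.7
  = 0.5 * 8.1418
  = 4.07 L/h


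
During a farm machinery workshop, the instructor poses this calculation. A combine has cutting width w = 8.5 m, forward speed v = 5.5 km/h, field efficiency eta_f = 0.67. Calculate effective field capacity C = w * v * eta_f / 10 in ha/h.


C = w * v * eta_f / 10
  = 8.5 * 5.5 * 0.67 / 10
  = 31.32 / 10
  = 3.13 ha/h


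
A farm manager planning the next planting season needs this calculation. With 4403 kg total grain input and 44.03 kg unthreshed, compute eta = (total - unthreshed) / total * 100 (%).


eta = (total - unthreshed) / total * 100
    = (4403 - 44.03) / 4403 * 100
    = 4358.97 / 4403 * 100
    = 99%


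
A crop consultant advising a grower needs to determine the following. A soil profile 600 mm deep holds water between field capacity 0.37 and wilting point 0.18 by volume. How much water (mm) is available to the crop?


AW = (FC - WP) * D
   = (0.37 - 0.18) * 600
   = 0.19 * 600
   = 114 mm


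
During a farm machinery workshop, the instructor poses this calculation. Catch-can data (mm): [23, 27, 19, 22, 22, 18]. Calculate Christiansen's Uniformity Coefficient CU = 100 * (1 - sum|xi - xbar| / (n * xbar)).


xbar = 131 / 6 = 21.833
sum|xi - xbar| = 13.333
CU = 100 * (1 - 13.333 / (6 * 21.833))
   = 100 * (1 - 0.1018)
   = 89.82%


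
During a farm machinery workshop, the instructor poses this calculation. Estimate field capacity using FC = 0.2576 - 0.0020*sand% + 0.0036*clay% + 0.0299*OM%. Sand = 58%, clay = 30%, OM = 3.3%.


FC = 0.2576 - 0.0020*58 + 0.0036*30 + 0.0299*3.3
   = 0.2576 - 0.1160 + 0.1080 + 0.0987
   = 0.3483


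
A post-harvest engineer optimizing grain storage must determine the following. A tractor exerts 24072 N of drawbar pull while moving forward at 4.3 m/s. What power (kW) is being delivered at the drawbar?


P = F * v / 1000
  = 24072 * 4.3 / 1000
  = 103509.60 / 1000
  = 103.51 kW


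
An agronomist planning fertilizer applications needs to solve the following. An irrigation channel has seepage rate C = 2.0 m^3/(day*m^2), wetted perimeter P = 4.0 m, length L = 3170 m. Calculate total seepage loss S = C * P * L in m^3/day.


S = C * P * L
  = 2.0 * 4.0 * 3170
  = 25360 m^3/day


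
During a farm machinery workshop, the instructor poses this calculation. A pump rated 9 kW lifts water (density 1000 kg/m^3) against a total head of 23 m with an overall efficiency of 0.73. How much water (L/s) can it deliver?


Q = (P * 1000 * eta) / (rho * g * H)
  = (9 * 1000 * 0.73) / (1000 * 9.81 * 23)
  = 6570 / 225630
  = 0.02912 m^3/s = 29.12 L/s


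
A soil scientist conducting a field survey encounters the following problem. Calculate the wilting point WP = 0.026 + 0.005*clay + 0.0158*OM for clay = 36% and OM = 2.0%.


WP = 0.026 + 0.005*36 + 0.0158*2.0
   = 0.026 + 0.1800 + 0.0316
   = 0.2376


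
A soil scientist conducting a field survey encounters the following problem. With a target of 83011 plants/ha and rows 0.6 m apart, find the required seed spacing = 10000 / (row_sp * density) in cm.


spacing = 10000 / (row_sp * density)
        = 10000 / (0.6 * 83011)
        = 10000 / 49806.60
        = 0.20078 m = 20.08 cm


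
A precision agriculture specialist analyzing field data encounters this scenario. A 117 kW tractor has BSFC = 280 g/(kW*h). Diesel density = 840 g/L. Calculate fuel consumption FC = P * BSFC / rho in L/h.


FC = P * BSFC / rho_fuel
   = 117 * 280 / 840
   = 32760 / 840
   = 39 L/h


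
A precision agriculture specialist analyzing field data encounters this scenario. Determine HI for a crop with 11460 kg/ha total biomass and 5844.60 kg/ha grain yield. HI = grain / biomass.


HI = grain_yield / biomass
   = 5844.60 / 11460
   = 0.51


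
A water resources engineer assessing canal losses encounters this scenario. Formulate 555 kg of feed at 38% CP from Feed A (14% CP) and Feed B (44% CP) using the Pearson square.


parts_A = CP_b - target = 44 - 38 = 6
parts_B = target - CP_a = 38 - 14 = 24
total_parts = 6 + 24 = 30
Feed A = 555 * 6 / 30 = 111 kg
Feed B = 555 * 24 / 30 = 444 kg

111 kg


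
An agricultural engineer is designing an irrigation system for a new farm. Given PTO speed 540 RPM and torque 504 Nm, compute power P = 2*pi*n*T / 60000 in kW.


P = 2*pi*n*T / 60000
  = 2*pi * 540 * 504 / 60000
  = 1710031.71 / 60000
  = 28.50 kW


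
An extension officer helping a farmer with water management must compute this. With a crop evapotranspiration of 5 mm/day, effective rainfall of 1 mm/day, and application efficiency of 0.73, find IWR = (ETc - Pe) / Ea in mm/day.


IWR = (ETc - Pe) / Ea
    = (5 - 1) / 0.73
    = 4 / 0.73
    = 5.48 mm/day


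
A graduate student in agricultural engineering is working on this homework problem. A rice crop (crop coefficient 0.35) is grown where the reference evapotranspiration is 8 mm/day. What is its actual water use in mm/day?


ETc = Kc * ET0
    = 0.35 * 8
    = 2.80 mm/day


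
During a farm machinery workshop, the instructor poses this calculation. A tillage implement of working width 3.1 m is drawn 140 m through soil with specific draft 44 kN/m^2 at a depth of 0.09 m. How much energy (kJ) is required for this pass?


E = k * d * w * L
  = 44 * 0.09 * 3.1 * 140
  = 1718.64 kJ


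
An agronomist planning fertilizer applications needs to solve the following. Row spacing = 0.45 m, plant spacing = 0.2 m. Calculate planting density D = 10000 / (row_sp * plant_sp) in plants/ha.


D = 10000 / (row_sp * plant_sp)
  = 10000 / (0.45 * 0.2)
  = 10000 / 0.0900
  = 111111.11 plants/ha


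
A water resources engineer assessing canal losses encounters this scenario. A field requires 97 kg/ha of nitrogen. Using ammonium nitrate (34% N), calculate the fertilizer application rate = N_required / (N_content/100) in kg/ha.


Rate = N_required / (N_content / 100)
     = 97 / (34 / 100)
     = 97 / 0.34
     = 285.29 kg/ha


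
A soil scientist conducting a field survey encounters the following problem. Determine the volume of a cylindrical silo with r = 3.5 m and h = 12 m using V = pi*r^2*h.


V = pi * r^2 * h
  = pi * 3.5^2 * 12
  = pi * 12.25 * 12
  = 461.81 m^3


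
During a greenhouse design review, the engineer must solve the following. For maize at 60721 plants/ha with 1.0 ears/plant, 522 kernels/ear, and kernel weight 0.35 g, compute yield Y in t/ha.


Y = density * ears * kernels * kw
  = 60721 * 1.0 * 522 * 0.35 g/ha
  = 11093726.70 g/ha
  = 11093.73 kg/ha = 11.09 t/ha


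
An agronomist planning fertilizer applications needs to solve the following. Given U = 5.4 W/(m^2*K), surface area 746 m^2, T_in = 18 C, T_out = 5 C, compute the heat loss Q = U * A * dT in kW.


dT = 18 - (5) = 13 K
Q = U * A * dT
  = 5.4 * 746 * 13
  = 52369.20 W = 52.37 kW


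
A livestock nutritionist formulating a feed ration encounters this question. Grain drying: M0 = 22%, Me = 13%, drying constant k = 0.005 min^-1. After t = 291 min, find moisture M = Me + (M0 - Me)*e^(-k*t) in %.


M = Me + (M0 - Me) * e^(-k*t)
  = 13 + (22 - 13) * e^(-0.005*291)
  = 13 + 9 * e^(-1.455)
  = 13 + 9 * 0.23340
  = 13 + 2.1006
  = 15.10%


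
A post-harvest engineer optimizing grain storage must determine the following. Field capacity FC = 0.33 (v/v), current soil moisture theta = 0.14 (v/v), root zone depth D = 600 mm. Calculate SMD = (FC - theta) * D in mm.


SMD = (FC - theta) * D
    = (0.33 - 0.14) * 600
    = 0.190 * 600
    = 114 mm


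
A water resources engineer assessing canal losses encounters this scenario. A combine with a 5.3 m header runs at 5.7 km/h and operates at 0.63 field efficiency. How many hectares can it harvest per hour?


C = w * v * eta_f / 10
  = 5.3 * 5.7 * 0.63 / 10
  = 19.03 / 10
  = 1.90 ha/h


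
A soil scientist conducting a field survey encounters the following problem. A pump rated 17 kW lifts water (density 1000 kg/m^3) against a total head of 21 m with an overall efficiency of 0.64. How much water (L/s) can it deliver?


Q = (P * 1000 * eta) / (rho * g * H)
  = (17 * 1000 * 0.64) / (1000 * 9.81 * 21)
  = 10880 / 206010
  = 0.05281 m^3/s = 52.81 L/s


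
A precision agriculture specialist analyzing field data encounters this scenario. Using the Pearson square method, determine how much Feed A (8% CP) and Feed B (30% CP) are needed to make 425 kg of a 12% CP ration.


parts_A = CP_b - target = 30 - 12 = 18
parts_B = target - CP_a = 12 - 8 = 4
total_parts = 18 + 4 = 22
Feed A = 425 * 18 / 22 = 347.73 kg
Feed B = 425 * 4 / 22 = 77.27 kg

347.73 kg


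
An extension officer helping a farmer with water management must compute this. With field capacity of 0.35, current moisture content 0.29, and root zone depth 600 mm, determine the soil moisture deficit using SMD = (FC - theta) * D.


SMD = (FC - theta) * D
    = (0.35 - 0.29) * 600
    = 0.060 * 600
    = 36 mm


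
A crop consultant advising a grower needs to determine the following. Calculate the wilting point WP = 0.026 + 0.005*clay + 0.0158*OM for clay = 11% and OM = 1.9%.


WP = 0.026 + 0.005*11 + 0.0158*1.9
   = 0.026 + 0.0550 + 0.0300
   = 0.1110


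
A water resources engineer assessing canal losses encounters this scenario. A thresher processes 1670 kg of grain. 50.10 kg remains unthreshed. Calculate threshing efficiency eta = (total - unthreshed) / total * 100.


eta = (total - unthreshed) / total * 100
    = (1670 - 50.10) / 1670 * 100
    = 1619.90 / 1670 * 100
    = 97%


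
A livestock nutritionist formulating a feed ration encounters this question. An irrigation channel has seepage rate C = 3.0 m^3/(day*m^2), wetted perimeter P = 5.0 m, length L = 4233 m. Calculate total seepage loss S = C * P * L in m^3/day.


S = C * P * L
  = 3.0 * 5.0 * 4233
  = 63495 m^3/day


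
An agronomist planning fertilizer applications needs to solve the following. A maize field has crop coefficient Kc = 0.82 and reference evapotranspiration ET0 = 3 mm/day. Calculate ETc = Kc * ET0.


ETc = Kc * ET0
    = 0.82 * 3
    = 2.46 mm/day


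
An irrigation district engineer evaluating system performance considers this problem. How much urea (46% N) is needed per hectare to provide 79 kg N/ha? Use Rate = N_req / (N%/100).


Rate = N_required / (N_content / 100)
     = 79 / (46 / 100)
     = 79 / 0.46
     = 171.74 kg/ha


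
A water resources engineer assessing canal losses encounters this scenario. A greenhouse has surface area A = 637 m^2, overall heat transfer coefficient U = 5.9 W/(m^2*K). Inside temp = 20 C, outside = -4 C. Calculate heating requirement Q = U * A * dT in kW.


dT = 20 - (-4) = 24 K
Q = U * A * dT
  = 5.9 * 637 * 24
  = 90199.20 W = 90.20 kW


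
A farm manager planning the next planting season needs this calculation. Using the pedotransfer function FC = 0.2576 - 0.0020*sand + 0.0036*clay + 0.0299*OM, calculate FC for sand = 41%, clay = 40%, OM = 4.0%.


FC = 0.2576 - 0.0020*41 + 0.0036*40 + 0.0299*4.0
   = 0.2576 - 0.0820 + 0.1440 + 0.1196
   = 0.4392


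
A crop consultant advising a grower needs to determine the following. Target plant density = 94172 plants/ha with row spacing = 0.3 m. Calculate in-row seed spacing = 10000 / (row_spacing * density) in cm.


spacing = 10000 / (row_sp * density)
        = 10000 / (0.3 * 94172)
        = 10000 / 28251.60
        = 0.35396 m = 35.40 cm


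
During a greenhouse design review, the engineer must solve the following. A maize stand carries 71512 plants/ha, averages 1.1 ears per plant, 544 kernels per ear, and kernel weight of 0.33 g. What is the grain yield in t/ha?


Y = density * ears * kernels * kw
  = 71512 * 1.1 * 544 * 0.33 g/ha
  = 14121617.66 g/ha
  = 14121.62 kg/ha = 14.12 t/ha


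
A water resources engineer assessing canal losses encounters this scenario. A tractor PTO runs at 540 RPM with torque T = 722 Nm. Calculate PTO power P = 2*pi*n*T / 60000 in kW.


P = 2*pi*n*T / 60000
  = 2*pi * 540 * 722 / 60000
  = 2449688.29 / 60000
  = 40.83 kW


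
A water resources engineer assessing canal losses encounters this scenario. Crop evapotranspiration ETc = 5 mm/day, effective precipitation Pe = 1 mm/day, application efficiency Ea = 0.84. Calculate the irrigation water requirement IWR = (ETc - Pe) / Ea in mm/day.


IWR = (ETc - Pe) / Ea
    = (5 - 1) / 0.84
    = 4 / 0.84
    = 4.76 mm/day


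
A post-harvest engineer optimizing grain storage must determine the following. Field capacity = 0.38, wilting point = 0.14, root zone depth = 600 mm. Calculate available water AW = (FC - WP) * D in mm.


AW = (FC - WP) * D
   = (0.38 - 0.14) * 600
   = 0.24 * 600
   = 144 mm


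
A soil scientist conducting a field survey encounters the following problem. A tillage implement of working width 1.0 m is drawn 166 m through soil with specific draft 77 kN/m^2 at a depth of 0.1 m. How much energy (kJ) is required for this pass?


E = k * d * w * L
  = 77 * 0.1 * 1.0 * 166
  = 1278.20 kJ


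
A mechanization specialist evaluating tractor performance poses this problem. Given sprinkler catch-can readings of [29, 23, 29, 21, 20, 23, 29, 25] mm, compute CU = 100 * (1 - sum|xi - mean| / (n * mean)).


xbar = 199 / 8 = 24.875
sum|xi - xbar| = 25
CU = 100 * (1 - 25 / (8 * 24.875))
   = 100 * (1 - 0.1256)
   = 87.44%


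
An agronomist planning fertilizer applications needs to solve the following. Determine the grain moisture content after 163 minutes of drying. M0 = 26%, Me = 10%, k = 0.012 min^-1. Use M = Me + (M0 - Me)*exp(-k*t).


M = Me + (M0 - Me) * e^(-k*t)
  = 10 + (26 - 10) * e^(-0.012*163)
  = 10 + 16 * e^(-1.956)
  = 10 + 16 * 0.14142
  = 10 + 2.2628
  = 12.26%


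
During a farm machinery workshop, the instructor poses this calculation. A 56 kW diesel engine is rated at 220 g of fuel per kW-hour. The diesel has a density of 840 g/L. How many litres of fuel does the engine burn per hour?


FC = P * BSFC / rho_fuel
   = 56 * 220 / 840
   = 12320 / 840
   = 14.67 L/h


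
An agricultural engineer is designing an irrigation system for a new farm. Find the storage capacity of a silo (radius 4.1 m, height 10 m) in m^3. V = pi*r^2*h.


V = pi * r^2 * h
  = pi * 4.1^2 * 10
  = pi * 16.81 * 10
  = 528.10 m^3


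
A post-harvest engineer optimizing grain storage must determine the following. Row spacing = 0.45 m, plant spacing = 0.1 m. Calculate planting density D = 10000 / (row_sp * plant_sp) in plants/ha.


D = 10000 / (row_sp * plant_sp)
  = 10000 / (0.45 * 0.1)
  = 10000 / 0.0450
  = 222222.22 plants/ha


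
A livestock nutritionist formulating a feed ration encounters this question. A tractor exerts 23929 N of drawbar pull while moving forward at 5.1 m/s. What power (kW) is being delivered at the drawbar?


P = F * v / 1000
  = 23929 * 5.1 / 1000
  = 122037.90 / 1000
  = 122.04 kW


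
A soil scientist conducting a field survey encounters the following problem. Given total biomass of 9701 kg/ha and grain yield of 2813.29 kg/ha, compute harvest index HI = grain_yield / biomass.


HI = grain_yield / biomass
   = 2813.29 / 9701
   = 0.29


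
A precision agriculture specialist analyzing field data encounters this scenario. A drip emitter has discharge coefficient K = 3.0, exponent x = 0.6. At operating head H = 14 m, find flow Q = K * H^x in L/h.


Q = K * H^x
  = 3.0 * 14^0.6
  = 3.0 * 4.8717
  = 14.61 L/h


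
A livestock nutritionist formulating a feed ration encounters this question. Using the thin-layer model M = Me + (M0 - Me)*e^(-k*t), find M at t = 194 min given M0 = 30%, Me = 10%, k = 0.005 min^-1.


M = Me + (M0 - Me) * e^(-k*t)
  = 10 + (30 - 10) * e^(-0.005*194)
  = 10 + 20 * e^(-0.970)
  = 10 + 20 * 0.37908
  = 10 + 7.5817
  = 17.58%


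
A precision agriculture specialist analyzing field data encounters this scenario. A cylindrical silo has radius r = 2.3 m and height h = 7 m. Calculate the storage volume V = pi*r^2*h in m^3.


V = pi * r^2 * h
  = pi * 2.3^2 * 7
  = pi * 5.29 * 7
  = 116.33 m^3


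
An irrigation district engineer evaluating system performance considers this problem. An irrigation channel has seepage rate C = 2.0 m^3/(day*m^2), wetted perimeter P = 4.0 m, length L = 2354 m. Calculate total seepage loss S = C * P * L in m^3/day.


S = C * P * L
  = 2.0 * 4.0 * 2354
  = 18832 m^3/day


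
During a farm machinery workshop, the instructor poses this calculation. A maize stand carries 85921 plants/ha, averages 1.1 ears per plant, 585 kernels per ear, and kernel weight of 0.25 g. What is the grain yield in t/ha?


Y = density * ears * kernels * kw
  = 85921 * 1.1 * 585 * 0.25 g/ha
  = 13822540.88 g/ha
  = 13822.54 kg/ha = 13.82 t/ha


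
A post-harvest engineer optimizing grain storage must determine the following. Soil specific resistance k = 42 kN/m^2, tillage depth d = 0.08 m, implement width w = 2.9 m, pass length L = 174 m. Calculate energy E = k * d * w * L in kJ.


E = k * d * w * L
  = 42 * 0.08 * 2.9 * 174
  = 1695.46 kJ


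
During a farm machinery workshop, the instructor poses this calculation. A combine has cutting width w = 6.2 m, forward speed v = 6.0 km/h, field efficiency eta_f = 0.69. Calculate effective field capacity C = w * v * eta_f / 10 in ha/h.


C = w * v * eta_f / 10
  = 6.2 * 6.0 * 0.69 / 10
  = 25.67 / 10
  = 2.57 ha/h


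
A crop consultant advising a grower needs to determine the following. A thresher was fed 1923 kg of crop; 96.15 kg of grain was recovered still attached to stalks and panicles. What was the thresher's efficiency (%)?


eta = (total - unthreshed) / total * 100
    = (1923 - 96.15) / 1923 * 100
    = 1826.85 / 1923 * 100
    = 95%


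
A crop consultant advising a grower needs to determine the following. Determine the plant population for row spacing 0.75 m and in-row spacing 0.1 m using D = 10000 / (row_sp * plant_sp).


D = 10000 / (row_sp * plant_sp)
  = 10000 / (0.75 * 0.1)
  = 10000 / 0.0750
  = 133333.33 plants/ha


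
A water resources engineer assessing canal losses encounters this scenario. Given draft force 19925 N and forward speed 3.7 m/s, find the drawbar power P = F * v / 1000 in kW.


P = F * v / 1000
  = 19925 * 3.7 / 1000
  = 73722.50 / 1000
  = 73.72 kW


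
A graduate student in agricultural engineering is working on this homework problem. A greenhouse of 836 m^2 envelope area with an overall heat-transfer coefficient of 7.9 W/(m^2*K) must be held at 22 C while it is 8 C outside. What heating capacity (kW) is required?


dT = 22 - (8) = 14 K
Q = U * A * dT
  = 7.9 * 836 * 14
  = 92461.60 W = 92.46 kW


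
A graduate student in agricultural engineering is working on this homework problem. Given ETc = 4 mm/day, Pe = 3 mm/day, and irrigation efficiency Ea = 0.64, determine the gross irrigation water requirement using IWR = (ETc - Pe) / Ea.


IWR = (ETc - Pe) / Ea
    = (4 - 3) / 0.64
    = 1 / 0.64
    = 1.56 mm/day


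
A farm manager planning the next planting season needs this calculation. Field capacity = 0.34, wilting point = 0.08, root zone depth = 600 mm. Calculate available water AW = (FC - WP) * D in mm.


AW = (FC - WP) * D
   = (0.34 - 0.08) * 600
   = 0.26 * 600
   = 156 mm


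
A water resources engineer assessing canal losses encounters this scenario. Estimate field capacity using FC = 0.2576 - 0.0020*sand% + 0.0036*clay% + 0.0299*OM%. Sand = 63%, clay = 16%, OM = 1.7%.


FC = 0.2576 - 0.0020*63 + 0.0036*16 + 0.0299*1.7
   = 0.2576 - 0.1260 + 0.0576 + 0.0508
   = 0.2400


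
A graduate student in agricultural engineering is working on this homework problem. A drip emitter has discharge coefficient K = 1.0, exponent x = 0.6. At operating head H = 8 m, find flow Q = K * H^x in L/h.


Q = K * H^x
  = 1.0 * 8^0.6
  = 1.0 * 3.4822
  = 3.48 L/h


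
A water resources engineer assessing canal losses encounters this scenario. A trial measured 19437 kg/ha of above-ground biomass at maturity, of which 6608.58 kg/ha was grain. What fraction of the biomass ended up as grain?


HI = grain_yield / biomass
   = 6608.58 / 19437
   = 0.34


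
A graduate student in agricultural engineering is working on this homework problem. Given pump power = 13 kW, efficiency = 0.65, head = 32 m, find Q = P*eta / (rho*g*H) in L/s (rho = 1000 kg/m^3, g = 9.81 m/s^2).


Q = (P * 1000 * eta) / (rho * g * H)
  = (13 * 1000 * 0.65) / (1000 * 9.81 * 32)
  = 8450 / 313920
  = 0.02692 m^3/s = 26.92 L/s


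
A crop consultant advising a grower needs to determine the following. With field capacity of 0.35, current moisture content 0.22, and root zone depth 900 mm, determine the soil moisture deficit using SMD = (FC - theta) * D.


SMD = (FC - theta) * D
    = (0.35 - 0.22) * 900
    = 0.130 * 900
    = 117 mm


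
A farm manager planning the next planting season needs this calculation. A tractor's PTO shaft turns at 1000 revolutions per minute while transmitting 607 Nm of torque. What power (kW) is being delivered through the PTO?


P = 2*pi*n*T / 60000
  = 2*pi * 1000 * 607 / 60000
  = 3813893.48 / 60000
  = 63.56 kW


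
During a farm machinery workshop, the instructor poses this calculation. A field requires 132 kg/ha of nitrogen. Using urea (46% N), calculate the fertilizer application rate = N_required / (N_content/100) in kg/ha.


Rate = N_required / (N_content / 100)
     = 132 / (46 / 100)
     = 132 / 0.46
     = 286.96 kg/ha


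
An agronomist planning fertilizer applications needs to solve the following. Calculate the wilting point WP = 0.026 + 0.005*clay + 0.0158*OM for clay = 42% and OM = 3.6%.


WP = 0.026 + 0.005*42 + 0.0158*3.6
   = 0.026 + 0.2100 + 0.0569
   = 0.2929


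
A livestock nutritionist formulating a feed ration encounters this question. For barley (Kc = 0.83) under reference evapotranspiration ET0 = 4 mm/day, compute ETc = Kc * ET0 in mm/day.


ETc = Kc * ET0
    = 0.83 * 4
    = 3.32 mm/day


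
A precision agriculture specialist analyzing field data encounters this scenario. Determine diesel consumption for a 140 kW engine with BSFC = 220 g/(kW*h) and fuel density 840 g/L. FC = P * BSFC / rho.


FC = P * BSFC / rho_fuel
   = 140 * 220 / 840
   = 30800 / 840
   = 36.67 L/h


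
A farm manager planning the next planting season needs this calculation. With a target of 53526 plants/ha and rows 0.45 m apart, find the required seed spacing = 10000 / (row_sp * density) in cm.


spacing = 10000 / (row_sp * density)
        = 10000 / (0.45 * 53526)
        = 10000 / 24086.70
        = 0.41517 m = 41.52 cm


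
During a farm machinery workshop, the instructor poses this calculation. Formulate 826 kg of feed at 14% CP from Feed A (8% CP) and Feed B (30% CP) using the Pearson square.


parts_A = CP_b - target = 30 - 14 = 16
parts_B = target - CP_a = 14 - 8 = 6
total_parts = 16 + 6 = 22
Feed A = 826 * 16 / 22 = 600.73 kg
Feed B = 826 * 6 / 22 = 225.27 kg

600.73 kg


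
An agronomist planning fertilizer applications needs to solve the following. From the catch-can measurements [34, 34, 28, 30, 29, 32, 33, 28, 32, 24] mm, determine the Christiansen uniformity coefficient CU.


xbar = 304 / 10 = 30.400
sum|xi - xbar| = 26
CU = 100 * (1 - 26 / (10 * 30.400))
   = 100 * (1 - 0.0855)
   = 91.45%


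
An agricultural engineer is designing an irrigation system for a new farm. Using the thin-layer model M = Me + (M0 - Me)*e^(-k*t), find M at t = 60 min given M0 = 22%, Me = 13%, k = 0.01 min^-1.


M = Me + (M0 - Me) * e^(-k*t)
  = 13 + (22 - 13) * e^(-0.01*60)
  = 13 + 9 * e^(-0.600)
  = 13 + 9 * 0.54881
  = 13 + 4.9393
  = 17.94%


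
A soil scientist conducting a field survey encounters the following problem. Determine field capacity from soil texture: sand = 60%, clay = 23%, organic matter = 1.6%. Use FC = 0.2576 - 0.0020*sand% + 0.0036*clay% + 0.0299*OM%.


FC = 0.2576 - 0.0020*60 + 0.0036*23 + 0.0299*1.6
   = 0.2576 - 0.1200 + 0.0828 + 0.0478
   = 0.2682


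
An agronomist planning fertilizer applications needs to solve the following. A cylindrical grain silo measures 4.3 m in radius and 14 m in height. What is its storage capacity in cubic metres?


V = pi * r^2 * h
  = pi * 4.3^2 * 14
  = pi * 18.49 * 14
  = 813.23 m^3


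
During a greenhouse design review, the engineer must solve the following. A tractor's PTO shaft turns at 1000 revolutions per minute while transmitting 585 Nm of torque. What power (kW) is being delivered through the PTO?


P = 2*pi*n*T / 60000
  = 2*pi * 1000 * 585 / 60000
  = 3675663.40 / 60000
  = 61.26 kW


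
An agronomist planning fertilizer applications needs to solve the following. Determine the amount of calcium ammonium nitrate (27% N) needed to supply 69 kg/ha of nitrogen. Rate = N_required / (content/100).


Rate = N_required / (N_content / 100)
     = 69 / (27 / 100)
     = 69 / 0.27
     = 255.56 kg/ha


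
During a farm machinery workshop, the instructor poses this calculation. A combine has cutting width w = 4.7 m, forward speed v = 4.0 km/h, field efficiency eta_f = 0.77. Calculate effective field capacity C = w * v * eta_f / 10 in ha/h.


C = w * v * eta_f / 10
  = 4.7 * 4.0 * 0.77 / 10
  = 14.48 / 10
  = 1.45 ha/h


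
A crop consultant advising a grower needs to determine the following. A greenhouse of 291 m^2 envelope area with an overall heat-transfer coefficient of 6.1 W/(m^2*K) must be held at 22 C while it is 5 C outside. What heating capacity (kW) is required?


dT = 22 - (5) = 17 K
Q = U * A * dT
  = 6.1 * 291 * 17
  = 30176.70 W = 30.18 kW


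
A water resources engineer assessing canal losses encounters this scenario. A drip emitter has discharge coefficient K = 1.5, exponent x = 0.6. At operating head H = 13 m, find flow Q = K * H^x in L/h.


Q = K * H^x
  = 1.5 * 13^0.6
  = 1.5 * 4.6598
  = 6.99 L/h


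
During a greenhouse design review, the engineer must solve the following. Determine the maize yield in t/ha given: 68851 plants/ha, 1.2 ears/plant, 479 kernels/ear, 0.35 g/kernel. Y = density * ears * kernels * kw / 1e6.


Y = density * ears * kernels * kw
  = 68851 * 1.2 * 479 * 0.35 g/ha
  = 13851444.18 g/ha
  = 13851.44 kg/ha = 13.85 t/ha


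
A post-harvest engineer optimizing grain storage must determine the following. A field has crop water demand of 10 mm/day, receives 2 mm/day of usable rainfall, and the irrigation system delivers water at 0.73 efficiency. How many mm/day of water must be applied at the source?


IWR = (ETc - Pe) / Ea
    = (10 - 2) / 0.73
    = 8 / 0.73
    = 10.96 mm/day


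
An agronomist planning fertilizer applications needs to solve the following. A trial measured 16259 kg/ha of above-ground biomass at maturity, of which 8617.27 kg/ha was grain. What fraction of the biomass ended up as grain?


HI = grain_yield / biomass
   = 8617.27 / 16259
   = 0.53
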